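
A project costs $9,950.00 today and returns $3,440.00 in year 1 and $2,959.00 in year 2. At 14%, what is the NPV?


Formula: NPV = C0 + C1/(1+r) + C2/(1+r)^2
Discount C1: $3,440.00 / (1 + 0.14) = $3,017.54
Discount C2: $2,959.00 / (1 + 0.14)^2 = $2,276.85
NPV = -$9,950.00 + $3,017.54 + $2,276.85 = -$4,655.60

-$4,655.60


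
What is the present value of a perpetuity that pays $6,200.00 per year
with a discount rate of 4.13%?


Formula: PV = C / r
Substituting: PV = $6,200.00 / 0.0413
PV = $150,121.07

$150,121.07


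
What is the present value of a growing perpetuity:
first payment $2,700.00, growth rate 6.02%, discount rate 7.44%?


Formula: PV = C / (r - g)
Spread: r - g = 0.0744 - 0.0602 = 0.0142
Substituting: PV = $2,700.00 / 0.0142
PV = $190,140.85

$190,140.85


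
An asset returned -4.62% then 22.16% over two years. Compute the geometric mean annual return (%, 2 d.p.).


Formula: Geometric mean = ((1+r1)*(1+r2))^(1/2) - 1
Product: (1 + -0.0462) * (1 + 0.2216) = 0.9538 * 1.2216 = 1.165162
Square root: 1.165162^0.5 = 1.079427
Geometric mean = 1.079427 - 1 = 0.079427
As percentage: 7.94%

7.94%


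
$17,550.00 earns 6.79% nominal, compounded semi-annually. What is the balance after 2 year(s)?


Formula: FV = P * (1 + r/m)^(m*t)
Period rate: r/m = 0.0679 / 2 = 0.03395
Total periods: m*t = 2 * 2 = 4
Growth factor: (1 + 0.03395)^4 = 1.142873
FV = $17,550.00 * 1.142873 = $20,057.43

$20,057.43


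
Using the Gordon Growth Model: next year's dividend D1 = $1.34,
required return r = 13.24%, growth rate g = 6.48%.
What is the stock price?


Formula: P = D1 / (r - g)
Spread: r - g = 0.1324 - 0.0648 = 0.0676
Substituting: P = $1.34 / 0.0676
P = $19.82

$19.82


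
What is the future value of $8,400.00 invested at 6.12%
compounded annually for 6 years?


Formula: FV = P * (1 + r)^n
Substituting: FV = $8,400.00 * (1 + 0.0612)^6
Growth factor: (1.0612)^6 = 1.428182
FV = $8,400.00 * 1.428182 = $11,996.73

$11,996.73


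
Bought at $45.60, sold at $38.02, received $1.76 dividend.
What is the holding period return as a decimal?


Formula: HPR = (P1 - P0 + D) / P0
Gain: $38.02 - $45.60 + $1.76 = -$5.82
HPR = -$5.82 / $45.60 = -0.1276

-0.1276


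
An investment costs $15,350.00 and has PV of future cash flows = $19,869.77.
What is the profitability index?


Formula: PI = PV(cash flows) / initial investment
Substituting: PI = $19,869.77 / $15,350.00
PI = 1.2944

1.2944


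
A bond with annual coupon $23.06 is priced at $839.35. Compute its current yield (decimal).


Formula: Current yield = annual coupon / price
Substituting: CY = $23.06 / $839.35
CY = 0.027474

0.027474


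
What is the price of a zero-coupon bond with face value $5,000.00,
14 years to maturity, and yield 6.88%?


Formula: Price = FV / (1 + r)^n
Substituting: Price = $5,000.00 / (1 + 0.0688)^14
Discount factor: (1.0688)^14 = 2.538343
Price = $5,000.00 / 2.538343 = $1,969.79

$1,969.79


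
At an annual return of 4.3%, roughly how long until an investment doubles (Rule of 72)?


Formula: Years ≈ 72 / r
Substituting: Years ≈ 72 / 4.3
Years ≈ 16.7

16.7 years


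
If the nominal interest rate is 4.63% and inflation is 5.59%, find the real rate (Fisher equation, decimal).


Formula: (1 + r_real) = (1 + r_nom) / (1 + inflation)
Substituting: (1 + r_real) = 1.0463 / 1.0559
(1 + r_real) = 0.990908
r_real = 0.990908 - 1 = -0.009092

-0.009092


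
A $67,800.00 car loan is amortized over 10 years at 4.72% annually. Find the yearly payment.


Formula: PMT = PV * r / (1 - (1+r)^(-n))
Denominator: 1 - (1 + 0.0472)^(-10) = 0.369473
Numerator: $67,800.00 * 0.0472 = 3200.16
PMT = 3200.16 / 0.369473 = $8,661.42

$8,661.42


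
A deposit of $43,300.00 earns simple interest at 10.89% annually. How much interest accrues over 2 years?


Formula: I = P * r * t
Substituting: I = $43,300.00 * 0.1089 * 2
Step: I = $43,300.00 * 0.2178
I = $9,430.74

$9,430.74


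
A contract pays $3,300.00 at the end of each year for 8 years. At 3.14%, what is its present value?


Formula: PV = PMT * (1 - (1+r)^(-n)) / r
Discount factor: (1 + 0.0314)^(-8) = 0.780878
Bracket: 1 - 0.780878 = 0.219122
PV = $3,300.00 * 0.219122 / 0.0314 = $23,028.78

$23,028.78


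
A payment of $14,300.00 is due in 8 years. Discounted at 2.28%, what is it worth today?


Formula: PV = FV / (1 + r)^n
Substituting: PV = $14,300.00 / (1 + 0.0228)^8
Discount factor: (1.0228)^8 = 1.197639
PV = $14,300.00 / 1.197639 = $11,940.16

$11,940.16


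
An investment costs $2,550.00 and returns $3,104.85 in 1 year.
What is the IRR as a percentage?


Formula: IRR = C1/C0 - 1
Substituting: IRR = $3,104.85 / $2,550.00 - 1
Ratio: 1.217588 - 1 = 0.217588
IRR = 21.7588%

21.7588%


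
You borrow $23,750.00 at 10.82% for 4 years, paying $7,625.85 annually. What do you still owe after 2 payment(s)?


Formula: Balance = PV*(1+r)^k - PMT*((1+r)^k - 1)/r
Growth: (1 + 0.1082)^2 = 1.228107
Accumulated factor: ((1+r)^k - 1)/r = 2.1082
Balance = $23,750.00 * 1.228107 - $7,625.85 * 2.1082
Balance = $13,090.73

$13,090.73


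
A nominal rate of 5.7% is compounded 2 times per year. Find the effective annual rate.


Formula: EAR = (1 + r/m)^m - 1
Period rate: r/m = 0.057 / 2 = 0.0285
Compounding: (1 + 0.0285)^2 = 1.057812
EAR = 1.057812 - 1 = 0.057812

0.057812


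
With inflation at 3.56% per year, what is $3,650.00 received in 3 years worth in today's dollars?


Formula: Real value = nominal / (1 + inflation)^years
Price level: (1 + 0.0356)^3 = 1.110647
Real value = $3,650.00 / 1.110647 = $3,286.37

$3,286.37


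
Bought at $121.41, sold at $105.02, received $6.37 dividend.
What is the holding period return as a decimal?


Formula: HPR = (P1 - P0 + D) / P0
Gain: $105.02 - $121.41 + $6.37 = -$10.02
HPR = -$10.02 / $121.41 = -0.0825

-0.0825


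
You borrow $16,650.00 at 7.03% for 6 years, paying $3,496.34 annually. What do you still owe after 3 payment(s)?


Formula: Balance = PV*(1+r)^k - PMT*((1+r)^k - 1)/r
Growth: (1 + 0.0703)^3 = 1.226074
Accumulated factor: ((1+r)^k - 1)/r = 3.215842
Balance = $16,650.00 * 1.226074 - $3,496.34 * 3.215842
Balance = $9,170.45

$9,170.45


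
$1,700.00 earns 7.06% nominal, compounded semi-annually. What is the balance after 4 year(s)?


Formula: FV = P * (1 + r/m)^(m*t)
Period rate: r/m = 0.0706 / 2 = 0.0353
Total periods: m*t = 2 * 4 = 8
Growth factor: (1 + 0.0353)^8 = 1.319866
FV = $1,700.00 * 1.319866 = $2,243.77

$2,243.77


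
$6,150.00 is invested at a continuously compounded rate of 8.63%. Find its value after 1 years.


Formula: FV = P * e^(r*t)
Exponent: r*t = 0.0863 * 1 = 0.0863
e^(0.0863) = 1.090133
FV = $6,150.00 * 1.090133 = $6,704.32

$6,704.32


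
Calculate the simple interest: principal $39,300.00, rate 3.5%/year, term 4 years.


Formula: I = P * r * t
Substituting: I = $39,300.00 * 0.035 * 4
Step: I = $39,300.00 * 0.14
I = $5,502.00

$5,502.00


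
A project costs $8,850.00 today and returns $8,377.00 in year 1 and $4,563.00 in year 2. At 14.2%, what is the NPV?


Formula: NPV = C0 + C1/(1+r) + C2/(1+r)^2
Discount C1: $8,377.00 / (1 + 0.142) = $7,335.38
Discount C2: $4,563.00 / (1 + 0.142)^2 = $3,498.79
NPV = -$8,850.00 + $7,335.38 + $3,498.79 = $1,984.17

$1,984.17


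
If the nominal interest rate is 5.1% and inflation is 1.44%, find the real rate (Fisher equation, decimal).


Formula: (1 + r_real) = (1 + r_nom) / (1 + inflation)
Substituting: (1 + r_real) = 1.051 / 1.0144
(1 + r_real) = 1.03608
r_real = 1.03608 - 1 = 0.03608

0.03608


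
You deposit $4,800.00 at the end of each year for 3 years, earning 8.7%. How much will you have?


Formula: FV = PMT * ((1+r)^n - 1) / r
Growth factor: (1 + 0.087)^3 = 1.284366
Numerator: 1.284366 - 1 = 0.284366
FV = $4,800.00 * 0.284366 / 0.087 = $15,689.13

$15,689.13


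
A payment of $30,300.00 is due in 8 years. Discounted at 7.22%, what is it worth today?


Formula: PV = FV / (1 + r)^n
Substituting: PV = $30,300.00 / (1 + 0.0722)^8
Discount factor: (1.0722)^8 = 1.746652
PV = $30,300.00 / 1.746652 = $17,347.47

$17,347.47


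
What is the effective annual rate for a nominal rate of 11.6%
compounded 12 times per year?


Formula: EAR = (1 + r/m)^m - 1
Period rate: r/m = 0.116 / 12 = 0.009667
Compounding: (1 + 0.009667)^12 = 1.12237
EAR = 1.12237 - 1 = 0.12237

0.12237


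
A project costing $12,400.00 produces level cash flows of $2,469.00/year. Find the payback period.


Formula: Payback = investment / annual cash flow
Substituting: Payback = $12,400.00 / $2,469.00
Payback = 5.0223 years

5.0223 years


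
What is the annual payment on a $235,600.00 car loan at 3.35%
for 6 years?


Formula: PMT = PV * r / (1 - (1+r)^(-n))
Denominator: 1 - (1 + 0.0335)^(-6) = 0.179389
Numerator: $235,600.00 * 0.0335 = 7892.6
PMT = 7892.6 / 0.179389 = $43,997.02

$43,997.02


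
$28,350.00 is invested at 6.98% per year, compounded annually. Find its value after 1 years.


Formula: FV = P * (1 + r)^n
Substituting: FV = $28,350.00 * (1 + 0.0698)^1
Growth factor: (1.0698)^1 = 1.0698
FV = $28,350.00 * 1.0698 = $30,328.83

$30,328.83


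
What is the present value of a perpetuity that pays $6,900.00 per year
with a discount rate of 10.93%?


Formula: PV = C / r
Substituting: PV = $6,900.00 / 0.1093
PV = $63,129.00

$63,129.00


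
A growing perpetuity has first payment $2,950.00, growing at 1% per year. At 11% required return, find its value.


Formula: PV = C / (r - g)
Spread: r - g = 0.11 - 0.01 = 0.1
Substituting: PV = $2,950.00 / 0.1
PV = $29,500.00

$29,500.00


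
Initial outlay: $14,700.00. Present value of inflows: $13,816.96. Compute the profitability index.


Formula: PI = PV(cash flows) / initial investment
Substituting: PI = $13,816.96 / $14,700.00
PI = 0.9399

0.9399


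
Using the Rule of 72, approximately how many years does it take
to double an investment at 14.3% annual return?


Formula: Years ≈ 72 / r
Substituting: Years ≈ 72 / 14.3
Years ≈ 5.0

5.0 years


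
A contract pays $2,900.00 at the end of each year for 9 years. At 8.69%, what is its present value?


Formula: PV = PMT * (1 - (1+r)^(-n)) / r
Discount factor: (1 + 0.0869)^(-9) = 0.472382
Bracket: 1 - 0.472382 = 0.527618
PV = $2,900.00 * 0.527618 / 0.0869 = $17,607.49

$17,607.49


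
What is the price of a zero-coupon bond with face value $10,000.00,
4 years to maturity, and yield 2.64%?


Formula: Price = FV / (1 + r)^n
Substituting: Price = $10,000.00 / (1 + 0.0264)^4
Discount factor: (1.0264)^4 = 1.109856
Price = $10,000.00 / 1.109856 = $9,010.18

$9,010.18


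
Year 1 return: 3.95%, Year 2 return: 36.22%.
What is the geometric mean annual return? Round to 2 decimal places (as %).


Formula: Geometric mean = ((1+r1)*(1+r2))^(1/2) - 1
Product: (1 + 0.0395) * (1 + 0.3622) = 1.0395 * 1.3622 = 1.416007
Square root: 1.416007^0.5 = 1.189961
Geometric mean = 1.189961 - 1 = 0.189961
As percentage: 19.00%

19.00%


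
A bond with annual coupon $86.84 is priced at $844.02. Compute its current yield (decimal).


Formula: Current yield = annual coupon / price
Substituting: CY = $86.84 / $844.02
CY = 0.102889

0.102889


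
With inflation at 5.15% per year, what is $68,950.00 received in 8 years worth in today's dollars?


Formula: Real value = nominal / (1 + inflation)^years
Price level: (1 + 0.0515)^8 = 1.494425
Real value = $68,950.00 / 1.494425 = $46,138.14

$46,138.14


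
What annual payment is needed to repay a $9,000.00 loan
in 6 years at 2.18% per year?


Formula: PMT = PV * r / (1 - (1+r)^(-n))
Denominator: 1 - (1 + 0.0218)^(-6) = 0.121373
Numerator: $9,000.00 * 0.0218 = 196.2
PMT = 196.2 / 0.121373 = $1,616.51

$1,616.51


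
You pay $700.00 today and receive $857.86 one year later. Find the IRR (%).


Formula: IRR = C1/C0 - 1
Substituting: IRR = $857.86 / $700.00 - 1
Ratio: 1.225514 - 1 = 0.225514
IRR = 22.5514%

22.5514%


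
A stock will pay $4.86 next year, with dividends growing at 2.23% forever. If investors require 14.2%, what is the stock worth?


Formula: P = D1 / (r - g)
Spread: r - g = 0.142 - 0.0223 = 0.1197
Substituting: P = $4.86 / 0.1197
P = $40.60

$40.60


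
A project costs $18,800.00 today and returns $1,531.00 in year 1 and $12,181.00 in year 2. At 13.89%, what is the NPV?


Formula: NPV = C0 + C1/(1+r) + C2/(1+r)^2
Discount C1: $1,531.00 / (1 + 0.1389) = $1,344.28
Discount C2: $12,181.00 / (1 + 0.1389)^2 = $9,391.00
NPV = -$18,800.00 + $1,344.28 + $9,391.00 = -$8,064.72

-$8,064.72


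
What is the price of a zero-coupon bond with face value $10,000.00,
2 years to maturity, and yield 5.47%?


Formula: Price = FV / (1 + r)^n
Substituting: Price = $10,000.00 / (1 + 0.0547)^2
Discount factor: (1.0547)^2 = 1.112392
Price = $10,000.00 / 1.112392 = $8,989.64

$8,989.64


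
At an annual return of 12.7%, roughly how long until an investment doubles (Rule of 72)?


Formula: Years ≈ 72 / r
Substituting: Years ≈ 72 / 12.7
Years ≈ 5.7

5.7 years


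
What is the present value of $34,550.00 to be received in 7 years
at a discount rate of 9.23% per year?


Formula: PV = FV / (1 + r)^n
Substituting: PV = $34,550.00 / (1 + 0.0923)^7
Discount factor: (1.0923)^7 = 1.855212
PV = $34,550.00 / 1.855212 = $18,623.21

$18,623.21


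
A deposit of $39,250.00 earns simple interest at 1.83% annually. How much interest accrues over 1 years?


Formula: I = P * r * t
Substituting: I = $39,250.00 * 0.0183 * 1
Step: I = $39,250.00 * 0.0183
I = $718.28

$718.28


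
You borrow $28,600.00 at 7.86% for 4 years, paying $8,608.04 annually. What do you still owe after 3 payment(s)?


Formula: Balance = PV*(1+r)^k - PMT*((1+r)^k - 1)/r
Growth: (1 + 0.0786)^3 = 1.254819
Accumulated factor: ((1+r)^k - 1)/r = 3.241978
Balance = $28,600.00 * 1.254819 - $8,608.04 * 3.241978
Balance = $7,980.76

$7,980.76


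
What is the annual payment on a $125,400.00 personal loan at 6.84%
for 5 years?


Formula: PMT = PV * r / (1 - (1+r)^(-n))
Denominator: 1 - (1 + 0.0684)^(-5) = 0.281659
Numerator: $125,400.00 * 0.0684 = 8577.36
PMT = 8577.36 / 0.281659 = $30,452.99

$30,452.99


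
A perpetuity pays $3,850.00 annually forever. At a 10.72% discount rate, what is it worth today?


Formula: PV = C / r
Substituting: PV = $3,850.00 / 0.1072
PV = $35,914.18

$35,914.18


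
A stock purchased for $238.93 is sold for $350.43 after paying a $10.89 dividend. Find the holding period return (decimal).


Formula: HPR = (P1 - P0 + D) / P0
Gain: $350.43 - $238.93 + $10.89 = $122.39
HPR = $122.39 / $238.93 = 0.5122

0.5122


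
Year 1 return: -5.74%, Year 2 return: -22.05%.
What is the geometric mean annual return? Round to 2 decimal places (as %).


Formula: Geometric mean = ((1+r1)*(1+r2))^(1/2) - 1
Product: (1 + -0.0574) * (1 + -0.2205) = 0.9426 * 0.7795 = 0.734757
Square root: 0.734757^0.5 = 0.85718
Geometric mean = 0.85718 - 1 = -0.14282
As percentage: -14.28%

-14.28%


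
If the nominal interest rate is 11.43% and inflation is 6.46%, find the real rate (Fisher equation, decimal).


Formula: (1 + r_real) = (1 + r_nom) / (1 + inflation)
Substituting: (1 + r_real) = 1.1143 / 1.0646
(1 + r_real) = 1.046684
r_real = 1.046684 - 1 = 0.046684

0.046684


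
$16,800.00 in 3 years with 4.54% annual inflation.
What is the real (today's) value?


Formula: Real value = nominal / (1 + inflation)^years
Price level: (1 + 0.0454)^3 = 1.142477
Real value = $16,800.00 / 1.142477 = $14,704.89

$14,704.89


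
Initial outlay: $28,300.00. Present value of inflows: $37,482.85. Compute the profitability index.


Formula: PI = PV(cash flows) / initial investment
Substituting: PI = $37,482.85 / $28,300.00
PI = 1.3245

1.3245


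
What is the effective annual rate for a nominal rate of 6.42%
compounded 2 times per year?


Formula: EAR = (1 + r/m)^m - 1
Period rate: r/m = 0.0642 / 2 = 0.0321
Compounding: (1 + 0.0321)^2 = 1.06523
EAR = 1.06523 - 1 = 0.06523

0.06523


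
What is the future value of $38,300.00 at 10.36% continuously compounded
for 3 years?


Formula: FV = P * e^(r*t)
Exponent: r*t = 0.1036 * 3 = 0.3108
e^(0.3108) = 1.364516
FV = $38,300.00 * 1.364516 = $52,260.97

$52,260.97


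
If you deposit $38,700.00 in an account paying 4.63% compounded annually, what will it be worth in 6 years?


Formula: FV = P * (1 + r)^n
Substituting: FV = $38,700.00 * (1 + 0.0463)^6
Growth factor: (1.0463)^6 = 1.312011
FV = $38,700.00 * 1.312011 = $50,774.81

$50,774.81


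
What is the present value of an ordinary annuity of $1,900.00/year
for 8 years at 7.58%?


Formula: PV = PMT * (1 - (1+r)^(-n)) / r
Discount factor: (1 + 0.0758)^(-8) = 0.557375
Bracket: 1 - 0.557375 = 0.442625
PV = $1,900.00 * 0.442625 / 0.0758 = $11,094.82

$11,094.82


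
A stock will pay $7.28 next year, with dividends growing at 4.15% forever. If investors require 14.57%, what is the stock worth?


Formula: P = D1 / (r - g)
Spread: r - g = 0.1457 - 0.0415 = 0.1042
Substituting: P = $7.28 / 0.1042
P = $69.87

$69.87


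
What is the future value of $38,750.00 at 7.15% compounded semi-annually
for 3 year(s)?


Formula: FV = P * (1 + r/m)^(m*t)
Period rate: r/m = 0.0715 / 2 = 0.03575
Total periods: m*t = 2 * 3 = 6
Growth factor: (1 + 0.03575)^6 = 1.23461
FV = $38,750.00 * 1.23461 = $47,841.12

$47,841.12


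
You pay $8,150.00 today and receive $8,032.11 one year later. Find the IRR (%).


Formula: IRR = C1/C0 - 1
Substituting: IRR = $8,032.11 / $8,150.00 - 1
Ratio: 0.985535 - 1 = -0.014465
IRR = -1.4465%

-1.4465%


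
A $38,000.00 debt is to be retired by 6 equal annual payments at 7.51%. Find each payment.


Formula: PMT = PV * r / (1 - (1+r)^(-n))
Denominator: 1 - (1 + 0.0751)^(-6) = 0.3524
Numerator: $38,000.00 * 0.0751 = 2853.8
PMT = 2853.8 / 0.3524 = $8,098.18

$8,098.18


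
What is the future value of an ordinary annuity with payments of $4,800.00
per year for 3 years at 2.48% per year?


Formula: FV = PMT * ((1+r)^n - 1) / r
Growth factor: (1 + 0.0248)^3 = 1.07626
Numerator: 1.07626 - 1 = 0.07626
FV = $4,800.00 * 0.07626 / 0.0248 = $14,760.07

$14,760.07


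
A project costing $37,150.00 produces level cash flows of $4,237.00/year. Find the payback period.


Formula: Payback = investment / annual cash flow
Substituting: Payback = $37,150.00 / $4,237.00
Payback = 8.768 years

8.768 years


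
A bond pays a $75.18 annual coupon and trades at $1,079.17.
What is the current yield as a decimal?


Formula: Current yield = annual coupon / price
Substituting: CY = $75.18 / $1,079.17
CY = 0.069665

0.069665


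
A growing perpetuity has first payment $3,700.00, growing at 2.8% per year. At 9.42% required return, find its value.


Formula: PV = C / (r - g)
Spread: r - g = 0.0942 - 0.028 = 0.0662
Substituting: PV = $3,700.00 / 0.0662
PV = $55,891.24

$55,891.24


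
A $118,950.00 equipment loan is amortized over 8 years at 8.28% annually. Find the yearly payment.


Formula: PMT = PV * r / (1 - (1+r)^(-n))
Denominator: 1 - (1 + 0.0828)^(-8) = 0.470807
Numerator: $118,950.00 * 0.0828 = 9849.06
PMT = 9849.06 / 0.470807 = $20,919.52

$20,919.52


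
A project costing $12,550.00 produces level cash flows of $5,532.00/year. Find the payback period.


Formula: Payback = investment / annual cash flow
Substituting: Payback = $12,550.00 / $5,532.00
Payback = 2.2686 years

2.2686 years


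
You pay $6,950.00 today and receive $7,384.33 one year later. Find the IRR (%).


Formula: IRR = C1/C0 - 1
Substituting: IRR = $7,384.33 / $6,950.00 - 1
Ratio: 1.062494 - 1 = 0.062494
IRR = 6.2494%

6.2494%


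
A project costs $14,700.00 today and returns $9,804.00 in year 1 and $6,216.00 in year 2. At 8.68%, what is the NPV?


Formula: NPV = C0 + C1/(1+r) + C2/(1+r)^2
Discount C1: $9,804.00 / (1 + 0.0868) = $9,020.98
Discount C2: $6,216.00 / (1 + 0.0868)^2 = $5,262.74
NPV = -$14,700.00 + $9,020.98 + $5,262.74 = -$416.28

-$416.28


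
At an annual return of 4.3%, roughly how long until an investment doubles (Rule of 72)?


Formula: Years ≈ 72 / r
Substituting: Years ≈ 72 / 4.3
Years ≈ 16.7

16.7 years


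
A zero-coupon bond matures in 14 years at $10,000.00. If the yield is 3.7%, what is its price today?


Formula: Price = FV / (1 + r)^n
Substituting: Price = $10,000.00 / (1 + 0.037)^14
Discount factor: (1.037)^14 = 1.66304
Price = $10,000.00 / 1.66304 = $6,013.09

$6,013.09


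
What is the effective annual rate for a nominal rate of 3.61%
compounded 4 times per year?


Formula: EAR = (1 + r/m)^m - 1
Period rate: r/m = 0.0361 / 4 = 0.009025
Compounding: (1 + 0.009025)^4 = 1.036592
EAR = 1.036592 - 1 = 0.036592

0.036592


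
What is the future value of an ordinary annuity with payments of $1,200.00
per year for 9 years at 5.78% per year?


Formula: FV = PMT * ((1+r)^n - 1) / r
Growth factor: (1 + 0.0578)^9 = 1.658181
Numerator: 1.658181 - 1 = 0.658181
FV = $1,200.00 * 0.658181 / 0.0578 = $13,664.67

$13,664.67


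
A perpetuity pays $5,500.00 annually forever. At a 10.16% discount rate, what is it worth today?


Formula: PV = C / r
Substituting: PV = $5,500.00 / 0.1016
PV = $54,133.86

$54,133.86


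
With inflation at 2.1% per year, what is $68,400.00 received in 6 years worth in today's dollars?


Formula: Real value = nominal / (1 + inflation)^years
Price level: (1 + 0.021)^6 = 1.132803
Real value = $68,400.00 / 1.132803 = $60,381.19

$60,381.19


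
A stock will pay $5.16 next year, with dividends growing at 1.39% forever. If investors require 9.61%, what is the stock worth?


Formula: P = D1 / (r - g)
Spread: r - g = 0.0961 - 0.0139 = 0.0822
Substituting: P = $5.16 / 0.0822
P = $62.77

$62.77


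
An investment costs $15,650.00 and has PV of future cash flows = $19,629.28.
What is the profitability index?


Formula: PI = PV(cash flows) / initial investment
Substituting: PI = $19,629.28 / $15,650.00
PI = 1.2543

1.2543


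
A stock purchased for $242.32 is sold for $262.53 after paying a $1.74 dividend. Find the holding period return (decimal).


Formula: HPR = (P1 - P0 + D) / P0
Gain: $262.53 - $242.32 + $1.74 = $21.95
HPR = $21.95 / $242.32 = 0.0906

0.0906


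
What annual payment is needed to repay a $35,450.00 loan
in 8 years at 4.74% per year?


Formula: PMT = PV * r / (1 - (1+r)^(-n))
Denominator: 1 - (1 + 0.0474)^(-8) = 0.309602
Numerator: $35,450.00 * 0.0474 = 1680.33
PMT = 1680.33 / 0.309602 = $5,427.39

$5,427.39


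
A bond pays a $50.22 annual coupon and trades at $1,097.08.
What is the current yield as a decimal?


Formula: Current yield = annual coupon / price
Substituting: CY = $50.22 / $1,097.08
CY = 0.045776

0.045776


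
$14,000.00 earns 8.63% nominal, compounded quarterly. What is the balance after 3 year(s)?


Formula: FV = P * (1 + r/m)^(m*t)
Period rate: r/m = 0.0863 / 4 = 0.021575
Total periods: m*t = 4 * 3 = 12
Growth factor: (1 + 0.021575)^12 = 1.291942
FV = $14,000.00 * 1.291942 = $18,087.19

$18,087.19


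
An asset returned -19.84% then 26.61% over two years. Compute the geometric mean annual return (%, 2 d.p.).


Formula: Geometric mean = ((1+r1)*(1+r2))^(1/2) - 1
Product: (1 + -0.1984) * (1 + 0.2661) = 0.8016 * 1.2661 = 1.014906
Square root: 1.014906^0.5 = 1.007425
Geometric mean = 1.007425 - 1 = 0.007425
As percentage: 0.74%

0.74%


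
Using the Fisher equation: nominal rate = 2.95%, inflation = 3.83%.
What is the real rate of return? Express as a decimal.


Formula: (1 + r_real) = (1 + r_nom) / (1 + inflation)
Substituting: (1 + r_real) = 1.0295 / 1.0383
(1 + r_real) = 0.991525
r_real = 0.991525 - 1 = -0.008475

-0.008475


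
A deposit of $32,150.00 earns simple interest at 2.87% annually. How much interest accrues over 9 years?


Formula: I = P * r * t
Substituting: I = $32,150.00 * 0.0287 * 9
Step: I = $32,150.00 * 0.2583
I = $8,304.35

$8,304.35


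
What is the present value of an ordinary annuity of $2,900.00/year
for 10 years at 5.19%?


Formula: PV = PMT * (1 - (1+r)^(-n)) / r
Discount factor: (1 + 0.0519)^(-10) = 0.602914
Bracket: 1 - 0.602914 = 0.397086
PV = $2,900.00 * 0.397086 / 0.0519 = $22,187.84

$22,187.84


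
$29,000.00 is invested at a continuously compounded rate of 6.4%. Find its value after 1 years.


Formula: FV = P * e^(r*t)
Exponent: r*t = 0.064 * 1 = 0.064
e^(0.064) = 1.066092
FV = $29,000.00 * 1.066092 = $30,916.68

$30,916.68


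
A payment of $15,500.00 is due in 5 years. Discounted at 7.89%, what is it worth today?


Formula: PV = FV / (1 + r)^n
Substituting: PV = $15,500.00 / (1 + 0.0789)^5
Discount factor: (1.0789)^5 = 1.461861
PV = $15,500.00 / 1.461861 = $10,602.93

$10,602.93


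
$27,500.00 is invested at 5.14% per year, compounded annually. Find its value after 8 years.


Formula: FV = P * (1 + r)^n
Substituting: FV = $27,500.00 * (1 + 0.0514)^8
Growth factor: (1.0514)^8 = 1.493289
FV = $27,500.00 * 1.493289 = $41,065.44

$41,065.44


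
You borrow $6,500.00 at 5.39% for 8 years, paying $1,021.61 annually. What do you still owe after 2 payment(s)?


Formula: Balance = PV*(1+r)^k - PMT*((1+r)^k - 1)/r
Growth: (1 + 0.0539)^2 = 1.110705
Accumulated factor: ((1+r)^k - 1)/r = 2.0539
Balance = $6,500.00 * 1.110705 - $1,021.61 * 2.0539
Balance = $5,121.30

$5,121.30


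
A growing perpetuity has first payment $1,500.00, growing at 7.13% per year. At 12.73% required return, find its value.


Formula: PV = C / (r - g)
Spread: r - g = 0.1273 - 0.0713 = 0.056
Substituting: PV = $1,500.00 / 0.056
PV = $26,785.71

$26,785.71


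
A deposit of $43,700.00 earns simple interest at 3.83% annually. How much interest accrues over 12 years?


Formula: I = P * r * t
Substituting: I = $43,700.00 * 0.0383 * 12
Step: I = $43,700.00 * 0.4596
I = $20,084.52

$20,084.52


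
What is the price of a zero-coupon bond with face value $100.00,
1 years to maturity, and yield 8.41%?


Formula: Price = FV / (1 + r)^n
Substituting: Price = $100.00 / (1 + 0.0841)^1
Discount factor: (1.0841)^1 = 1.0841
Price = $100.00 / 1.0841 = $92.24

$92.24


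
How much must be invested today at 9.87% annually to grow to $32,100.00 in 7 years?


Formula: PV = FV / (1 + r)^n
Substituting: PV = $32,100.00 / (1 + 0.0987)^7
Discount factor: (1.0987)^7 = 1.932653
PV = $32,100.00 / 1.932653 = $16,609.29

$16,609.29


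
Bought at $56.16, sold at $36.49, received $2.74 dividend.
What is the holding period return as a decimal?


Formula: HPR = (P1 - P0 + D) / P0
Gain: $36.49 - $56.16 + $2.74 = -$16.93
HPR = -$16.93 / $56.16 = -0.3015

-0.3015


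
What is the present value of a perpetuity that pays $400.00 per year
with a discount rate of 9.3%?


Formula: PV = C / r
Substituting: PV = $400.00 / 0.093
PV = $4,301.08

$4,301.08


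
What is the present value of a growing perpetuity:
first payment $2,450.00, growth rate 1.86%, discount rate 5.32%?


Formula: PV = C / (r - g)
Spread: r - g = 0.0532 - 0.0186 = 0.0346
Substituting: PV = $2,450.00 / 0.0346
PV = $70,809.25

$70,809.25


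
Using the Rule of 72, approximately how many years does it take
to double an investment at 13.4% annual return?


Formula: Years ≈ 72 / r
Substituting: Years ≈ 72 / 13.4
Years ≈ 5.4

5.4 years


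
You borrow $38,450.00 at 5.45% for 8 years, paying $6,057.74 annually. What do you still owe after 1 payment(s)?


Formula: Balance = PV*(1+r)^k - PMT*((1+r)^k - 1)/r
Growth: (1 + 0.0545)^1 = 1.0545
Accumulated factor: ((1+r)^k - 1)/r = 1.0
Balance = $38,450.00 * 1.0545 - $6,057.74 * 1.0
Balance = $34,487.79

$34,487.79


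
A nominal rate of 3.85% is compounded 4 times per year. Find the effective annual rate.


Formula: EAR = (1 + r/m)^m - 1
Period rate: r/m = 0.0385 / 4 = 0.009625
Compounding: (1 + 0.009625)^4 = 1.039059
EAR = 1.039059 - 1 = 0.039059

0.039059


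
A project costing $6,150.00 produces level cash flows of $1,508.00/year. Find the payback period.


Formula: Payback = investment / annual cash flow
Substituting: Payback = $6,150.00 / $1,508.00
Payback = 4.0782 years

4.0782 years


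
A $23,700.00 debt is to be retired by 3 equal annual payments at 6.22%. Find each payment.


Formula: PMT = PV * r / (1 - (1+r)^(-n))
Denominator: 1 - (1 + 0.0622)^(-3) = 0.165587
Numerator: $23,700.00 * 0.0622 = 1474.14
PMT = 1474.14 / 0.165587 = $8,902.52

$8,902.52


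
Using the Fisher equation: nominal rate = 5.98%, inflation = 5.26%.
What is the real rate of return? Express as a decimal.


Formula: (1 + r_real) = (1 + r_nom) / (1 + inflation)
Substituting: (1 + r_real) = 1.0598 / 1.0526
(1 + r_real) = 1.00684
r_real = 1.00684 - 1 = 0.00684

0.00684


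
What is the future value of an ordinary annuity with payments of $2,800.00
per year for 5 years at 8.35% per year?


Formula: FV = PMT * ((1+r)^n - 1) / r
Growth factor: (1 + 0.0835)^5 = 1.493291
Numerator: 1.493291 - 1 = 0.493291
FV = $2,800.00 * 0.493291 / 0.0835 = $16,541.51

$16,541.51


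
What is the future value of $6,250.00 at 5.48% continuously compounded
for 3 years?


Formula: FV = P * e^(r*t)
Exponent: r*t = 0.0548 * 3 = 0.1644
e^(0.1644) = 1.178686
FV = $6,250.00 * 1.178686 = $7,366.79

$7,366.79


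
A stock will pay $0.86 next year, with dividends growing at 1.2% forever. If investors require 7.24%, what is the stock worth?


Formula: P = D1 / (r - g)
Spread: r - g = 0.0724 - 0.012 = 0.0604
Substituting: P = $0.86 / 0.0604
P = $14.24

$14.24


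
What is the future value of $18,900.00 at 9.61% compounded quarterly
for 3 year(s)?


Formula: FV = P * (1 + r/m)^(m*t)
Period rate: r/m = 0.0961 / 4 = 0.024025
Total periods: m*t = 4 * 3 = 12
Growth factor: (1 + 0.024025)^12 = 1.329617
FV = $18,900.00 * 1.329617 = $25,129.77

$25,129.77


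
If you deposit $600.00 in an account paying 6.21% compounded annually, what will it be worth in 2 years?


Formula: FV = P * (1 + r)^n
Substituting: FV = $600.00 * (1 + 0.0621)^2
Growth factor: (1.0621)^2 = 1.128056
FV = $600.00 * 1.128056 = $676.83

$676.83


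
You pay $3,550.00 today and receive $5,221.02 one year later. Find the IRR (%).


Formula: IRR = C1/C0 - 1
Substituting: IRR = $5,221.02 / $3,550.00 - 1
Ratio: 1.47071 - 1 = 0.47071
IRR = 47.071%

47.071%


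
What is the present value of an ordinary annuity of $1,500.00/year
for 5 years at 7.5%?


Formula: PV = PMT * (1 - (1+r)^(-n)) / r
Discount factor: (1 + 0.075)^(-5) = 0.696559
Bracket: 1 - 0.696559 = 0.303441
PV = $1,500.00 * 0.303441 / 0.075 = $6,068.83

$6,068.83


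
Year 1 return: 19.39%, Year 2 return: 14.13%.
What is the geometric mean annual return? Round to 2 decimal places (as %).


Formula: Geometric mean = ((1+r1)*(1+r2))^(1/2) - 1
Product: (1 + 0.1939) * (1 + 0.1413) = 1.1939 * 1.1413 = 1.362598
Square root: 1.362598^0.5 = 1.167304
Geometric mean = 1.167304 - 1 = 0.167304
As percentage: 16.73%

16.73%


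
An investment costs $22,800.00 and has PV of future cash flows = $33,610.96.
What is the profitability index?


Formula: PI = PV(cash flows) / initial investment
Substituting: PI = $33,610.96 / $22,800.00
PI = 1.4742

1.4742


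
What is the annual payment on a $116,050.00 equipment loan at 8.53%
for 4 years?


Formula: PMT = PV * r / (1 - (1+r)^(-n))
Denominator: 1 - (1 + 0.0853)^(-4) = 0.279223
Numerator: $116,050.00 * 0.0853 = 9899.065
PMT = 9899.065 / 0.279223 = $35,452.16

$35,452.16


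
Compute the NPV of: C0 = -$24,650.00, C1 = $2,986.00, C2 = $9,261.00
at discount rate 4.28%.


Formula: NPV = C0 + C1/(1+r) + C2/(1+r)^2
Discount C1: $2,986.00 / (1 + 0.0428) = $2,863.44
Discount C2: $9,261.00 / (1 + 0.0428)^2 = $8,516.40
NPV = -$24,650.00 + $2,863.44 + $8,516.40 = -$13,270.16

-$13,270.16


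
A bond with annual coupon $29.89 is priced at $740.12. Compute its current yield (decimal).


Formula: Current yield = annual coupon / price
Substituting: CY = $29.89 / $740.12
CY = 0.040385

0.040385


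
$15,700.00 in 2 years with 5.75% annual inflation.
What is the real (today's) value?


Formula: Real value = nominal / (1 + inflation)^years
Price level: (1 + 0.0575)^2 = 1.118306
Real value = $15,700.00 / 1.118306 = $14,039.09

$14,039.09


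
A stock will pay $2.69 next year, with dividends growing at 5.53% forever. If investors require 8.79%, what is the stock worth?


Formula: P = D1 / (r - g)
Spread: r - g = 0.0879 - 0.0553 = 0.0326
Substituting: P = $2.69 / 0.0326
P = $82.52

$82.52


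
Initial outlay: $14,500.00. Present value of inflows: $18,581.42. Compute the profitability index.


Formula: PI = PV(cash flows) / initial investment
Substituting: PI = $18,581.42 / $14,500.00
PI = 1.2815

1.2815


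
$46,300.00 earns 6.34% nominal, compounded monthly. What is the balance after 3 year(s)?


Formula: FV = P * (1 + r/m)^(m*t)
Period rate: r/m = 0.0634 / 12 = 0.005283
Total periods: m*t = 12 * 3 = 36
Growth factor: (1 + 0.005283)^36 = 1.208886
FV = $46,300.00 * 1.208886 = $55,971.42

$55,971.42


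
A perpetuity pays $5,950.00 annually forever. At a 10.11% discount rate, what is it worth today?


Formula: PV = C / r
Substituting: PV = $5,950.00 / 0.1011
PV = $58,852.62

$58,852.62


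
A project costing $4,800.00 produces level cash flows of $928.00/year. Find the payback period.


Formula: Payback = investment / annual cash flow
Substituting: Payback = $4,800.00 / $928.00
Payback = 5.1724 years

5.1724 years


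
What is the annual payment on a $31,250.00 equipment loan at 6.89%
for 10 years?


Formula: PMT = PV * r / (1 - (1+r)^(-n))
Denominator: 1 - (1 + 0.0689)^(-10) = 0.486395
Numerator: $31,250.00 * 0.0689 = 2153.125
PMT = 2153.125 / 0.486395 = $4,426.70

$4,426.70


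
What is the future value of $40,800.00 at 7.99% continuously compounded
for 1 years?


Formula: FV = P * e^(r*t)
Exponent: r*t = 0.0799 * 1 = 0.0799
e^(0.0799) = 1.083179
FV = $40,800.00 * 1.083179 = $44,193.69

$44,193.69


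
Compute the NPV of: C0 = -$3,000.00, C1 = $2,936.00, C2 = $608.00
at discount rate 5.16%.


Formula: NPV = C0 + C1/(1+r) + C2/(1+r)^2
Discount C1: $2,936.00 / (1 + 0.0516) = $2,791.94
Discount C2: $608.00 / (1 + 0.0516)^2 = $549.80
NPV = -$3,000.00 + $2,791.94 + $549.80 = $341.73

$341.73


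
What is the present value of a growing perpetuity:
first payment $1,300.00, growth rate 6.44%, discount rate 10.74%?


Formula: PV = C / (r - g)
Spread: r - g = 0.1074 - 0.0644 = 0.043
Substituting: PV = $1,300.00 / 0.043
PV = $30,232.56

$30,232.56


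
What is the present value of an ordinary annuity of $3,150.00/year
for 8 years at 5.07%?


Formula: PV = PMT * (1 - (1+r)^(-n)) / r
Discount factor: (1 + 0.0507)^(-8) = 0.67324
Bracket: 1 - 0.67324 = 0.32676
PV = $3,150.00 * 0.32676 / 0.0507 = $20,301.63

$20,301.63


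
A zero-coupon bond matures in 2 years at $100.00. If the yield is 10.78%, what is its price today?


Formula: Price = FV / (1 + r)^n
Substituting: Price = $100.00 / (1 + 0.1078)^2
Discount factor: (1.1078)^2 = 1.227221
Price = $100.00 / 1.227221 = $81.48

$81.48


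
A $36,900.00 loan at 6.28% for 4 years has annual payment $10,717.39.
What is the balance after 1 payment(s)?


Formula: Balance = PV*(1+r)^k - PMT*((1+r)^k - 1)/r
Growth: (1 + 0.0628)^1 = 1.0628
Accumulated factor: ((1+r)^k - 1)/r = 1.0
Balance = $36,900.00 * 1.0628 - $10,717.39 * 1.0
Balance = $28,499.93

$28,499.93


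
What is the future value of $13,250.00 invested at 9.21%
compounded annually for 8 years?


Formula: FV = P * (1 + r)^n
Substituting: FV = $13,250.00 * (1 + 0.0921)^8
Growth factor: (1.0921)^8 = 2.023482
FV = $13,250.00 * 2.023482 = $26,811.13

$26,811.13


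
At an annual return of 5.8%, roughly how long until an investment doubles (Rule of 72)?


Formula: Years ≈ 72 / r
Substituting: Years ≈ 72 / 5.8
Years ≈ 12.4

12.4 years


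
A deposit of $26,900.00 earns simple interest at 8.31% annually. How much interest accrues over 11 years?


Formula: I = P * r * t
Substituting: I = $26,900.00 * 0.0831 * 11
Step: I = $26,900.00 * 0.9141
I = $24,589.29

$24,589.29


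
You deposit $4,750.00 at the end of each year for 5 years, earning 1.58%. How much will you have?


Formula: FV = PMT * ((1+r)^n - 1) / r
Growth factor: (1 + 0.0158)^5 = 1.081536
Numerator: 1.081536 - 1 = 0.081536
FV = $4,750.00 * 0.081536 / 0.0158 = $24,512.45

$24,512.45


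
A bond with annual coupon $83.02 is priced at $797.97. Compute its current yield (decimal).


Formula: Current yield = annual coupon / price
Substituting: CY = $83.02 / $797.97
CY = 0.104039

0.104039


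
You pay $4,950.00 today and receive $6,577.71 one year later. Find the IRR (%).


Formula: IRR = C1/C0 - 1
Substituting: IRR = $6,577.71 / $4,950.00 - 1
Ratio: 1.32883 - 1 = 0.32883
IRR = 32.883%

32.883%


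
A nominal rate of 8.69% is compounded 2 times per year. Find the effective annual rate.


Formula: EAR = (1 + r/m)^m - 1
Period rate: r/m = 0.0869 / 2 = 0.04345
Compounding: (1 + 0.04345)^2 = 1.088788
EAR = 1.088788 - 1 = 0.088788

0.088788


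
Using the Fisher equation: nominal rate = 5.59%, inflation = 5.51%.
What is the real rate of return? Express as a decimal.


Formula: (1 + r_real) = (1 + r_nom) / (1 + inflation)
Substituting: (1 + r_real) = 1.0559 / 1.0551
(1 + r_real) = 1.000758
r_real = 1.000758 - 1 = 0.000758

0.000758


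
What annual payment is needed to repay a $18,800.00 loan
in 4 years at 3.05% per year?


Formula: PMT = PV * r / (1 - (1+r)^(-n))
Denominator: 1 - (1 + 0.0305)^(-4) = 0.113236
Numerator: $18,800.00 * 0.0305 = 573.4
PMT = 573.4 / 0.113236 = $5,063.76

$5,063.76


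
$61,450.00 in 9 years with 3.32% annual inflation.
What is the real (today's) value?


Formula: Real value = nominal / (1 + inflation)^years
Price level: (1 + 0.0332)^9 = 1.341713
Real value = $61,450.00 / 1.341713 = $45,799.67

$45,799.67


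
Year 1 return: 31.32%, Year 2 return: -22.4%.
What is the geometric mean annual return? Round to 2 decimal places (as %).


Formula: Geometric mean = ((1+r1)*(1+r2))^(1/2) - 1
Product: (1 + 0.3132) * (1 + -0.224) = 1.3132 * 0.776 = 1.019043
Square root: 1.019043^0.5 = 1.009477
Geometric mean = 1.009477 - 1 = 0.009477
As percentage: 0.95%

0.95%


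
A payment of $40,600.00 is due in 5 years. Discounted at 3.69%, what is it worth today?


Formula: PV = FV / (1 + r)^n
Substituting: PV = $40,600.00 / (1 + 0.0369)^5
Discount factor: (1.0369)^5 = 1.198628
PV = $40,600.00 / 1.198628 = $33,872.06

$33,872.06


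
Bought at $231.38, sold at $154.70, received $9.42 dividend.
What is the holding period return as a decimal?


Formula: HPR = (P1 - P0 + D) / P0
Gain: $154.70 - $231.38 + $9.42 = -$67.26
HPR = -$67.26 / $231.38 = -0.2907

-0.2907


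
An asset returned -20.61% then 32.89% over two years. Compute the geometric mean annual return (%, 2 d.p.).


Formula: Geometric mean = ((1+r1)*(1+r2))^(1/2) - 1
Product: (1 + -0.2061) * (1 + 0.3289) = 0.7939 * 1.3289 = 1.055014
Square root: 1.055014^0.5 = 1.027139
Geometric mean = 1.027139 - 1 = 0.027139
As percentage: 2.71%

2.71%


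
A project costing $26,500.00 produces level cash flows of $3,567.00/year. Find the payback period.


Formula: Payback = investment / annual cash flow
Substituting: Payback = $26,500.00 / $3,567.00
Payback = 7.4292 years

7.4292 years


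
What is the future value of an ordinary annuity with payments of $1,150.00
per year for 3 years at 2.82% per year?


Formula: FV = PMT * ((1+r)^n - 1) / r
Growth factor: (1 + 0.0282)^3 = 1.087008
Numerator: 1.087008 - 1 = 0.087008
FV = $1,150.00 * 0.087008 / 0.0282 = $3,548.20

$3,548.20


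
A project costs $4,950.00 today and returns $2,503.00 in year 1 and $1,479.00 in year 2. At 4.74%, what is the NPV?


Formula: NPV = C0 + C1/(1+r) + C2/(1+r)^2
Discount C1: $2,503.00 / (1 + 0.0474) = $2,389.73
Discount C2: $1,479.00 / (1 + 0.0474)^2 = $1,348.16
NPV = -$4,950.00 + $2,389.73 + $1,348.16 = -$1,212.11

-$1,212.11
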